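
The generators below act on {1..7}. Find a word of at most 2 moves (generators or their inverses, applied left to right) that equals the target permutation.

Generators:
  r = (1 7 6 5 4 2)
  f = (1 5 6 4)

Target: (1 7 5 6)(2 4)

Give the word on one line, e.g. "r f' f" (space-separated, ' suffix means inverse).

r f'

  after r: (1 7 6 5 4 2)
  after f': (1 7 5 6)(2 4)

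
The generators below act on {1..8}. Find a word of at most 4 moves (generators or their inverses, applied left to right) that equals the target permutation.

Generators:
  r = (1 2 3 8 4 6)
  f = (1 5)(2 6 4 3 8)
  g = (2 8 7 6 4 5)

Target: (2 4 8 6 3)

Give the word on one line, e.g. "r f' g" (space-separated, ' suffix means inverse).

  after f: (1 5)(2 6 4 3 8)
  after f: (2 4 8 6 3)

f f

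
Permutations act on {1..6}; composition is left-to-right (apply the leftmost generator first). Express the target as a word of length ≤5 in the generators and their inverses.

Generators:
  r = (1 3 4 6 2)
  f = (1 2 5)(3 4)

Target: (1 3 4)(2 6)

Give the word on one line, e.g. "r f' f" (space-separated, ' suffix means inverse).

f r' f' r' f

  after f: (1 2 5)(3 4)
  after r': (1 6 4)(2 5)
  after f': (1 6 3 4 5)
  after r': (1 4 5 2 6)
  after f: (1 3 4)(2 6)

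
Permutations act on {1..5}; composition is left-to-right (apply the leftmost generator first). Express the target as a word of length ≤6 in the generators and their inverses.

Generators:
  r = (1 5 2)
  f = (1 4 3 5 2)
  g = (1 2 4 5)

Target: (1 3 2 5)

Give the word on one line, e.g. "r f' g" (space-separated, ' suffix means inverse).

  after f: (1 4 3 5 2)
  after g': (1 2 5)(3 4)
  after r': (1 5 2)(3 4)
  after f': (1 3)
  after r': (1 3 2 5)

f g' r' f' r'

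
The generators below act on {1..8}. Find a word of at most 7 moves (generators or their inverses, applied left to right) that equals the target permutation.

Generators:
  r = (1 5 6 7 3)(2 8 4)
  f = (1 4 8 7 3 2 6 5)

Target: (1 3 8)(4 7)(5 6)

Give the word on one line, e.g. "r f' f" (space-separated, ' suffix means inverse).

f' r f r' r'

  after f': (1 5 6 2 3 7 8 4)
  after r: (1 6 8 2)(4 5 7)
  after f: (1 5 3 2 4)(6 7 8)
  after r': (2 8 5 7)(3 4)
  after r': (1 3 8)(4 7)(5 6)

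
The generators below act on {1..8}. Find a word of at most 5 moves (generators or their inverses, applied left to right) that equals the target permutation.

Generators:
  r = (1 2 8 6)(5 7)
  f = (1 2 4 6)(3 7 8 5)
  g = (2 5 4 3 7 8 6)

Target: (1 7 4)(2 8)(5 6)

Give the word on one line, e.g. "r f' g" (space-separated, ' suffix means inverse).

f' r' g'

  after f': (1 6 4 2)(3 5 8 7)
  after r': (1 8 5 2 6 4)(3 7)
  after g': (1 7 4)(2 8)(5 6)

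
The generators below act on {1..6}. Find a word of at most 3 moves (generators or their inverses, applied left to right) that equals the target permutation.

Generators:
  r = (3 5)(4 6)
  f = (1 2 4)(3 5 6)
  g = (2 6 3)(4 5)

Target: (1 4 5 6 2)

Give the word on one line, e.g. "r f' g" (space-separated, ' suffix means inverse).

  after r': (3 5)(4 6)
  after f: (1 2 4 3 6)
  after f: (1 4 5 6 2)

r' f f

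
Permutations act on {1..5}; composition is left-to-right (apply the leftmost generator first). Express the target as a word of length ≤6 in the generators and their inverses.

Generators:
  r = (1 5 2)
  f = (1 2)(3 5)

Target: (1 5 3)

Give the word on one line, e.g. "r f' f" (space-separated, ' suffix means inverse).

f' r' f' f'

  after f': (1 2)(3 5)
  after r': (1 5 3)
  after f': (1 3 2)
  after f': (1 5 3)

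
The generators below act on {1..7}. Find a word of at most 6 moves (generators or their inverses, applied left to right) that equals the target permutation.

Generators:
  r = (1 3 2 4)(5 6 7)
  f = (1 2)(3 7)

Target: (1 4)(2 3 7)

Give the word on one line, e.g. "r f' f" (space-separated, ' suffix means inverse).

f' r' r' r'

  after f': (1 2)(3 7)
  after r': (1 3 6 5 7)(2 4)
  after r': (3 5 6 7 4)
  after r': (1 4)(2 3 7)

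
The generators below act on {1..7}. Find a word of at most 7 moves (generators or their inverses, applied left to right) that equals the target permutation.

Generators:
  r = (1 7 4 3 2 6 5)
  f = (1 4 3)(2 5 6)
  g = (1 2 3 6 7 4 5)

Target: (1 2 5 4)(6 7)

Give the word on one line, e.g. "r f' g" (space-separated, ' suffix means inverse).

r' r' f r f

  after r': (1 5 6 2 3 4 7)
  after r': (1 6 3 7 5 2 4)
  after f: (1 2 3 7 6)
  after r: (1 6 7 5)(3 4)
  after f: (1 2 5 4)(6 7)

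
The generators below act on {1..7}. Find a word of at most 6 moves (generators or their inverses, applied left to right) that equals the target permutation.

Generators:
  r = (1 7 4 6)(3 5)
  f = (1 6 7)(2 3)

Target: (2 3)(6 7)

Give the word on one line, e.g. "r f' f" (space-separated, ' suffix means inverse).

  after r: (1 7 4 6)(3 5)
  after f': (1 6 7 4)(2 3 5)
  after r: (2 5)(4 7 6)
  after f': (1 7)(2 5 3)(4 6)
  after r': (2 3)(6 7)

r f' r f' r'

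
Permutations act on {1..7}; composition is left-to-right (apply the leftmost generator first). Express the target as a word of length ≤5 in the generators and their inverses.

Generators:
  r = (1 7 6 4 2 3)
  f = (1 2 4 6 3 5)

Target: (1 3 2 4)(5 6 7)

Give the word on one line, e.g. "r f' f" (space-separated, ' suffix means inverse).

r f' f' r f

  after r: (1 7 6 4 2 3)
  after f': (1 7 4)(2 6)(3 5)
  after f': (1 7 2 4 5 6)
  after r: (1 6 7 3)(4 5)
  after f: (1 3 2 4)(5 6 7)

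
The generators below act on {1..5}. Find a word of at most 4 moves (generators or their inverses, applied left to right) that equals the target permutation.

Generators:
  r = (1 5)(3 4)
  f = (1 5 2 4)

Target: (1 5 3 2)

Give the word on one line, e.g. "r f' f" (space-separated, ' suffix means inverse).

  after f: (1 5 2 4)
  after f: (1 2)(4 5)
  after r': (1 2 5 3 4)
  after f': (1 5 3 2)

f f r' f'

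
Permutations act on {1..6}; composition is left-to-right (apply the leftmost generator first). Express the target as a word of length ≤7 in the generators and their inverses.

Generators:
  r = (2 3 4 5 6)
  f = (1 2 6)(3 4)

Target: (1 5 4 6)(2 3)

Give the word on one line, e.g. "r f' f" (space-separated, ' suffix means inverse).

  after r': (2 6 5 4 3)
  after f: (1 2)(3 6 5)
  after r: (1 3 2)(4 5)
  after f: (1 4 5 3 6)
  after r: (1 5 4 6)(2 3)

r' f r f r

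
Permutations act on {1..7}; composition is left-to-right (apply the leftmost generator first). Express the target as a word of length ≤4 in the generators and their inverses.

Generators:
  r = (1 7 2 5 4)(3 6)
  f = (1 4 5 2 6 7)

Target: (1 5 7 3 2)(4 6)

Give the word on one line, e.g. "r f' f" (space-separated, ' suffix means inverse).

  after f': (1 7 6 2 5 4)
  after r: (1 2 4 7 3 6 5)
  after f': (1 5 7 3 2)(4 6)

f' r f'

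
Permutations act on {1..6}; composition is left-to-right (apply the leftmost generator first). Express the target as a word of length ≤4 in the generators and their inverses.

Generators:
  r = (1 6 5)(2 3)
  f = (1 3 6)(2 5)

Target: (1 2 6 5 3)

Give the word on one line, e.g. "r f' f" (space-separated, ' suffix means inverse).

f r'

  after f: (1 3 6)(2 5)
  after r': (1 2 6 5 3)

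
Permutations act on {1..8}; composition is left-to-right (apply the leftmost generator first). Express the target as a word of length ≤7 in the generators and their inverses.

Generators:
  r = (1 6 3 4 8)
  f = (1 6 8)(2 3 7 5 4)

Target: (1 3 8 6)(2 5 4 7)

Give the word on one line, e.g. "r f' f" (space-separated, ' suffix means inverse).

f' r' f r' f

  after f': (1 8 6)(2 4 5 7 3)
  after r': (1 4 5 7 6 8)(2 3)
  after f: (1 2 7 8 6)
  after r': (1 2 7 4 3 6 8)
  after f: (1 3 8 6)(2 5 4 7)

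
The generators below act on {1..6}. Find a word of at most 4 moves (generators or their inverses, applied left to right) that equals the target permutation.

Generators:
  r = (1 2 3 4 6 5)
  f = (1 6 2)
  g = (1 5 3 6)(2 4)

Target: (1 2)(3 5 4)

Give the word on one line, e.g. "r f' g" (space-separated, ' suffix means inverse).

g' g' r'

  after g': (1 6 3 5)(2 4)
  after g': (1 3)(5 6)
  after r': (1 2)(3 5 4)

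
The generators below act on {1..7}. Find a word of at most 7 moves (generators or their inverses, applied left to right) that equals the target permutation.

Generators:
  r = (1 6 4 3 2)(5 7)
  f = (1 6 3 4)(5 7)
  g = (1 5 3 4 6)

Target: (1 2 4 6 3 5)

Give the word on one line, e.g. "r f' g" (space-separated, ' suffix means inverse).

  after r': (1 2 3 4 6)(5 7)
  after f: (1 2 4 3)
  after g: (1 2 6)(3 5)
  after f: (1 2 3 7 5 4)
  after f: (1 2 4 6 3 5)

r' f g f f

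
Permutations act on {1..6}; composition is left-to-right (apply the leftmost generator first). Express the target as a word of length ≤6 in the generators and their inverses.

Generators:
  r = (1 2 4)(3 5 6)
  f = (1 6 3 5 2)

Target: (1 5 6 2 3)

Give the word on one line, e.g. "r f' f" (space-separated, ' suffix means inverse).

r' f r f r'

  after r': (1 4 2)(3 6 5)
  after f: (1 4)(2 6)
  after r: (2 3 5 6 4)
  after f: (1 6 4)(2 5 3)
  after r': (1 5 6 2 3)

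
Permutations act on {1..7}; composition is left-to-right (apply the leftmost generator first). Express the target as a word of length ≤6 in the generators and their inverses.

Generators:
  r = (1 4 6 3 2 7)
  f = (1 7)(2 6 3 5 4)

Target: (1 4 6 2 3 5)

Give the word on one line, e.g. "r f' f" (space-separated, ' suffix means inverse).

r' f f r r

  after r': (1 7 2 3 6 4)
  after f: (2 5 4 7 6)
  after f: (1 7 3 5 2 4)
  after r: (2 6 3 5 7)
  after r: (1 4 6 2 3 5)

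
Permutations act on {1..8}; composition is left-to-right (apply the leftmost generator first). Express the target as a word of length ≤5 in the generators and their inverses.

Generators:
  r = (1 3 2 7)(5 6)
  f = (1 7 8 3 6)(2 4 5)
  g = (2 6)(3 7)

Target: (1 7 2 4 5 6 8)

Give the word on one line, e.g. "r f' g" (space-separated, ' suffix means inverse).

  after f': (1 6 3 8 7)(2 5 4)
  after f': (1 3 7 6 8)(2 4 5)
  after g: (1 7 2 4 5 6 8)

f' f' g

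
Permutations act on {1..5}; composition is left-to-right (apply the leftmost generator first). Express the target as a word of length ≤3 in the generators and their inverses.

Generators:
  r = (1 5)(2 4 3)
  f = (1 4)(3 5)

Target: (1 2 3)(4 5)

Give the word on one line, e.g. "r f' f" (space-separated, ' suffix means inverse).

  after f: (1 4)(3 5)
  after r': (1 2 3)(4 5)

f r'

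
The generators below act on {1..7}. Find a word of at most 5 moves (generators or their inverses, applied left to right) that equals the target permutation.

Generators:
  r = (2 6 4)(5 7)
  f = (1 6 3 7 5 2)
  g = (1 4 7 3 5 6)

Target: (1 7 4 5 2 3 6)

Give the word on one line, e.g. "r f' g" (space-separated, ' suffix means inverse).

f g g g

  after f: (1 6 3 7 5 2)
  after g: (2 4 7 6 5)
  after g: (1 4 3 5 2 7)
  after g: (1 7 4 5 2 3 6)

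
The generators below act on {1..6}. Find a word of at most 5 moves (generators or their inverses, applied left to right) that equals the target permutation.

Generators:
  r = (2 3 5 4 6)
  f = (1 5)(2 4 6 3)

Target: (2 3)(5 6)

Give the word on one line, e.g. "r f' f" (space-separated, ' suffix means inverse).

  after f: (1 5)(2 4 6 3)
  after f: (2 6)(3 4)
  after r: (3 6)(4 5)
  after r: (2 3)(5 6)

f f r r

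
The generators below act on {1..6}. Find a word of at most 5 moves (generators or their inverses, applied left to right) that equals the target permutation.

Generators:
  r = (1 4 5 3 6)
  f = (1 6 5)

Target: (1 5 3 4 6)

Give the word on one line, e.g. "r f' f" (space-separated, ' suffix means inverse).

  after f': (1 5 6)
  after r: (1 3 6 4 5)
  after f': (1 3)(4 6)
  after f': (1 3 5 6 4)
  after r': (1 5 3 4 6)

f' r f' f' r'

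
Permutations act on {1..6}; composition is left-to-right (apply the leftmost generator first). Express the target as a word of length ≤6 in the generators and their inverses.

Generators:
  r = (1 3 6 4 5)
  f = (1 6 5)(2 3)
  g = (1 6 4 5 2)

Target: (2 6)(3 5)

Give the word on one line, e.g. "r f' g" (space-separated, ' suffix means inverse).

  after f': (1 5 6)(2 3)
  after r: (2 6 3)(4 5)
  after f: (1 6 2 5 4)
  after r': (1 3)(2 4 5 6)
  after r': (2 6)(3 5)

f' r f r' r'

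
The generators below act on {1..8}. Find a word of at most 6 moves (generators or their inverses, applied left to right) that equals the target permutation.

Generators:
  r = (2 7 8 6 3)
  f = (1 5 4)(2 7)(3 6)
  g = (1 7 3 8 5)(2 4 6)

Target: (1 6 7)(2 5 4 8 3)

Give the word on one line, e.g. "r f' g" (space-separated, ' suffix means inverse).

  after f: (1 5 4)(2 7)(3 6)
  after g': (1 8 3 4 5 2)(6 7)
  after r': (1 7 8 6 2)(3 4 5)
  after r': (1 2)(3 4 5 6)
  after g': (1 6 7)(2 5 4 8 3)

f g' r' r' g'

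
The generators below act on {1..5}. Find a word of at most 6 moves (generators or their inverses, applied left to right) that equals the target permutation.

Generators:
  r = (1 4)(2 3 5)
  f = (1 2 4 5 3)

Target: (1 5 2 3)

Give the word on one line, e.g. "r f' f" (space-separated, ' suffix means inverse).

f' r' r' f r

  after f': (1 3 5 4 2)
  after r': (1 2 4 5)
  after r': (1 5 4 3 2)
  after f: (1 3 4)
  after r: (1 5 2 3)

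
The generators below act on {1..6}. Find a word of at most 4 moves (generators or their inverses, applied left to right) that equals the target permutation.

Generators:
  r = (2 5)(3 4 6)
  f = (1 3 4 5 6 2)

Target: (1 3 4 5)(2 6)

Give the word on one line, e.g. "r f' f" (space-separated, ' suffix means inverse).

r r r f

  after r: (2 5)(3 4 6)
  after r: (3 6 4)
  after r: (2 5)
  after f: (1 3 4 5)(2 6)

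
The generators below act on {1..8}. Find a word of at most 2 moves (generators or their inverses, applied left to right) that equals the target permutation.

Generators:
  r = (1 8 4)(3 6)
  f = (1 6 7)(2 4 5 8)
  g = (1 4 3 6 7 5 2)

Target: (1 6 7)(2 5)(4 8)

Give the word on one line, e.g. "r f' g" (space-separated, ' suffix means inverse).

  after f': (1 7 6)(2 8 5 4)
  after f': (1 6 7)(2 5)(4 8)

f' f'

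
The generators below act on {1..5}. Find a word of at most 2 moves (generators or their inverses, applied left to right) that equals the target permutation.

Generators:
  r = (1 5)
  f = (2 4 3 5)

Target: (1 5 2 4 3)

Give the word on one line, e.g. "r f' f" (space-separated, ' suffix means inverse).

f r'

  after f: (2 4 3 5)
  after r': (1 5 2 4 3)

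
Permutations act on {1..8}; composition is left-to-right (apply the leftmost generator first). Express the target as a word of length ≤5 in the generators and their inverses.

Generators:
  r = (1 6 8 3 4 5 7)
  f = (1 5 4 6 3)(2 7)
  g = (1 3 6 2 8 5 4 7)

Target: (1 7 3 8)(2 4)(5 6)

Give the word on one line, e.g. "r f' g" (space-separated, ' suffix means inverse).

  after g': (1 7 4 5 8 2 6 3)
  after r': (1 5 6 8 2)(3 7)
  after f: (1 4 6 8 7)(2 5 3)
  after g: (1 7 3 8)(2 4)(5 6)

g' r' f g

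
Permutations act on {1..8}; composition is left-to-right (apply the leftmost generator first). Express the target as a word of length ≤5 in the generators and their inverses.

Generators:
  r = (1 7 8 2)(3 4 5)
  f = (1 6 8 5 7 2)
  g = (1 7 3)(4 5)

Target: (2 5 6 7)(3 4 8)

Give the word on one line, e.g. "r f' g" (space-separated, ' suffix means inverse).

  after f: (1 6 8 5 7 2)
  after r: (1 6 2 7)(3 4 5 8)
  after f': (2 5 6 7)(3 4 8)

f r f'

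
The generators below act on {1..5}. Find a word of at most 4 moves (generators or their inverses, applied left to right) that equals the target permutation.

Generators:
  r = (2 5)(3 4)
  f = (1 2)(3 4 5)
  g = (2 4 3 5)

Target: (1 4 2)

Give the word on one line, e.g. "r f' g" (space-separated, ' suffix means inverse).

f g

  after f: (1 2)(3 4 5)
  after g: (1 4 2)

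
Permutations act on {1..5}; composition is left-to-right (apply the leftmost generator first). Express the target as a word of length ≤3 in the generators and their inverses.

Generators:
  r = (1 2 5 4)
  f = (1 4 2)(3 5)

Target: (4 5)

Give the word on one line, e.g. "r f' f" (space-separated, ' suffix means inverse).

r' f f

  after r': (1 4 5 2)
  after f: (1 2 4 3 5)
  after f: (4 5)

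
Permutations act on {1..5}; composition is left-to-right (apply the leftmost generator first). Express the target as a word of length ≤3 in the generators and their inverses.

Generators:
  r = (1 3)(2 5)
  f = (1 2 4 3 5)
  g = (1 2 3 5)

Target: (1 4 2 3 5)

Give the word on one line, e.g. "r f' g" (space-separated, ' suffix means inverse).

  after r: (1 3)(2 5)
  after f': (1 4 2 3 5)

r f'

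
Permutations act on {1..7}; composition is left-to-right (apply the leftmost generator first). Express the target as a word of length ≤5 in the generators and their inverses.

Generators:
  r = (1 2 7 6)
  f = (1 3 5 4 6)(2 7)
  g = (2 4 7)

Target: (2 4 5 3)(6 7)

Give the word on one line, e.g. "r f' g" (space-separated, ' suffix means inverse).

  after f': (1 6 4 5 3)(2 7)
  after g': (1 6 2 4 5 3)
  after r: (2 4 5 3)(6 7)

f' g' r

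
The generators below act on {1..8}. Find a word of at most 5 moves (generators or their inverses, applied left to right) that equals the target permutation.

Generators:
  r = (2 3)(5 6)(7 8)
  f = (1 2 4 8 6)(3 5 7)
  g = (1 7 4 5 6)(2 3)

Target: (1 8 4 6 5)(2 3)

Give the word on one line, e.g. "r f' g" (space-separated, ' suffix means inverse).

r g r

  after r: (2 3)(5 6)(7 8)
  after g: (1 7 8 4 5)
  after r: (1 8 4 6 5)(2 3)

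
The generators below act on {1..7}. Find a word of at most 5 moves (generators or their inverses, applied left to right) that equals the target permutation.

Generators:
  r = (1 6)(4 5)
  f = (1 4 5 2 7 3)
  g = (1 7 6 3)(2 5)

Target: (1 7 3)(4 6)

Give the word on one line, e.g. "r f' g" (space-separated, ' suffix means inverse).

  after g': (1 3 6 7)(2 5)
  after f': (1 7 3 6 2 4)
  after g': (2 4 3 7 6 5)
  after r': (1 6 4 3 7)(2 5)
  after g': (1 7 3)(4 6)

g' f' g' r' g'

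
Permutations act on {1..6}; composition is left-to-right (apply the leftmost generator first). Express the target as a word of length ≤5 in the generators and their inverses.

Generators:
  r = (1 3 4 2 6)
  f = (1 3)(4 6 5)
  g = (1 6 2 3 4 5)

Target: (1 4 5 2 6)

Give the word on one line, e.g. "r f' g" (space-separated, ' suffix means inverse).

  after g': (1 5 4 3 2 6)
  after r': (1 5 3 4)
  after g': (1 4 5 2 6)

g' r' g'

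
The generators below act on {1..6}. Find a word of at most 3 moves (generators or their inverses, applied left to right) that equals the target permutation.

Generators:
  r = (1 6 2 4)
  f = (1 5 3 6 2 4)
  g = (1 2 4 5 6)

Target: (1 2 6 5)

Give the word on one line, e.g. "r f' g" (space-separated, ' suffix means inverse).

  after g': (1 6 5 4 2)
  after r: (1 2 6 5)

g' r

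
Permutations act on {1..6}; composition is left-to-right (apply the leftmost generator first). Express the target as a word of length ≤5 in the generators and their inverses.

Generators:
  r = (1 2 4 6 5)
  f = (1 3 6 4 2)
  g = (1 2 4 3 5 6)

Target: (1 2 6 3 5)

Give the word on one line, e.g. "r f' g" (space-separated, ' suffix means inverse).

r f' r f r'

  after r: (1 2 4 6 5)
  after f': (1 4 3)(2 6 5)
  after r: (1 6)(2 5 4 3)
  after f: (1 4 6 3)(2 5)
  after r': (1 2 6 3 5)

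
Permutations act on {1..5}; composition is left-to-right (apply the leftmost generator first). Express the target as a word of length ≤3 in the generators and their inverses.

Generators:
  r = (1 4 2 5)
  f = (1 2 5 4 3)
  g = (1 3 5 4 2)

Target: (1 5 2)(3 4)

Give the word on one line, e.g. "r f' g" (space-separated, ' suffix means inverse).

f r

  after f: (1 2 5 4 3)
  after r: (1 5 2)(3 4)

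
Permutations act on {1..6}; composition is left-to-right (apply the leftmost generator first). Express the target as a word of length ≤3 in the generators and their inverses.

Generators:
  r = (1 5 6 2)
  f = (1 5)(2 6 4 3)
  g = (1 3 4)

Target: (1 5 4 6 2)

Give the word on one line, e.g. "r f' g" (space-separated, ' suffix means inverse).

  after f': (1 5)(2 3 4 6)
  after g': (1 5 4 6 2)

f' g'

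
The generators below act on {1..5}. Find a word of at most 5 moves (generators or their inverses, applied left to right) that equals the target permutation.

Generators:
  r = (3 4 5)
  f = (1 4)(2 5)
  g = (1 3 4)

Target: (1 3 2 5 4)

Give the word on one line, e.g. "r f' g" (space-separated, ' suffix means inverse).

f g r f' r'

  after f: (1 4)(2 5)
  after g: (2 5)(3 4)
  after r: (2 3 5)
  after f': (1 4)(2 3)
  after r': (1 3 2 5 4)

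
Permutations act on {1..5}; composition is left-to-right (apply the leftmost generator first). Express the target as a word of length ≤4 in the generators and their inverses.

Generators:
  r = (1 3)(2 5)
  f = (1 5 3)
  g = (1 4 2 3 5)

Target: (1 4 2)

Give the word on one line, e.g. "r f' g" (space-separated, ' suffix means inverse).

g f r' r'

  after g: (1 4 2 3 5)
  after f: (1 4 2)
  after r': (1 4 5 2 3)
  after r': (1 4 2)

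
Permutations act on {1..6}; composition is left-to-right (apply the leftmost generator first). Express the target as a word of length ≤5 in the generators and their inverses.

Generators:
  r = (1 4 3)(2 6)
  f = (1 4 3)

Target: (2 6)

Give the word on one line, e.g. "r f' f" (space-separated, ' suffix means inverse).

r' f f f f

  after r': (1 3 4)(2 6)
  after f: (2 6)
  after f: (1 4 3)(2 6)
  after f: (1 3 4)(2 6)
  after f: (2 6)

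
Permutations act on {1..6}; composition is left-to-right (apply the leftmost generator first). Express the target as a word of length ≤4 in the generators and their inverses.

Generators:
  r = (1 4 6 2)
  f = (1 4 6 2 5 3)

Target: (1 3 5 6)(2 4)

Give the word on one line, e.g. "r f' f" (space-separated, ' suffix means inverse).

f' r'

  after f': (1 3 5 2 6 4)
  after r': (1 3 5 6)(2 4)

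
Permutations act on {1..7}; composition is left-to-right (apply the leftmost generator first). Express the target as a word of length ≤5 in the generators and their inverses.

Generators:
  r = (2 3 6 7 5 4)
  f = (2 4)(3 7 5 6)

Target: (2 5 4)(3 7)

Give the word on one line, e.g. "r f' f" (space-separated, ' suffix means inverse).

  after r: (2 3 6 7 5 4)
  after f: (2 7 6 5)
  after f: (2 5 4)(3 7)

r f f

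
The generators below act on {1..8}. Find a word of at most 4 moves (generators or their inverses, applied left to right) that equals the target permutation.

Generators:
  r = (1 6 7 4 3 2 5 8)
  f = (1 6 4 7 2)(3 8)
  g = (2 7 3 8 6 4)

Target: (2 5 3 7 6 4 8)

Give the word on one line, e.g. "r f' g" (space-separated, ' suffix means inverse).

  after r: (1 6 7 4 3 2 5 8)
  after f': (2 5 3 7 6 4 8)

r f'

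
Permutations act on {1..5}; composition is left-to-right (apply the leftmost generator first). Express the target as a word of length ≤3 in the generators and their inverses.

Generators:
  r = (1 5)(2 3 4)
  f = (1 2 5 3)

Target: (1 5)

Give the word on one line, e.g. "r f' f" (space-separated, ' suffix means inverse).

  after r': (1 5)(2 4 3)
  after r': (2 3 4)
  after r': (1 5)

r' r' r'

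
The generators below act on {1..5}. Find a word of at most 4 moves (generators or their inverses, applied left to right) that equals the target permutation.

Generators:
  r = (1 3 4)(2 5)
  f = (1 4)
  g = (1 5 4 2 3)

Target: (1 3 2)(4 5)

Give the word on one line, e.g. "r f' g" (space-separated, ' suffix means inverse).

g' f'

  after g': (1 3 2 4 5)
  after f': (1 3 2)(4 5)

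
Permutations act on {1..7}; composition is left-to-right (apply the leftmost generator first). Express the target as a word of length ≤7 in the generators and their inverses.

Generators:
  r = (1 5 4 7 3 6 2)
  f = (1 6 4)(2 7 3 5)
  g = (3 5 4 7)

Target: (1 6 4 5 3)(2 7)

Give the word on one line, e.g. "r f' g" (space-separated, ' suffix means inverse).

  after g: (3 5 4 7)
  after g: (3 4)(5 7)
  after r': (1 2 6 3 5 4 7)
  after r': (1 6 7 2 3)
  after g': (1 6 4 5 3)(2 7)

g g r' r' g'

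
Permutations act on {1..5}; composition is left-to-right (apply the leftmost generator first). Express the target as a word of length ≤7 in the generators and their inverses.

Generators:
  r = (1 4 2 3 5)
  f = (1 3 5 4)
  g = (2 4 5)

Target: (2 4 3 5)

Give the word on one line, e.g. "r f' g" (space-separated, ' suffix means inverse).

f' r' g g g

  after f': (1 4 5 3)
  after r': (2 4 3 5)
  after g: (2 5 4 3)
  after g: (3 4)
  after g: (2 4 3 5)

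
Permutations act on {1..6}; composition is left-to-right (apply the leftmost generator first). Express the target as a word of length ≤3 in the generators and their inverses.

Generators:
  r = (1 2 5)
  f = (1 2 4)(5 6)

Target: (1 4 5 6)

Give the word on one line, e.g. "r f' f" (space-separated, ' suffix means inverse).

  after f': (1 4 2)(5 6)
  after r: (1 4 5 6)

f' r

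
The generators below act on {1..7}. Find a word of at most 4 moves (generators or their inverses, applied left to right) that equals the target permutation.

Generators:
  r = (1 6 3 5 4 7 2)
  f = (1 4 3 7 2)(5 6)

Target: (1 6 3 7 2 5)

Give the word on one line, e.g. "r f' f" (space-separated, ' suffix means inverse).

  after f': (1 2 7 3 4)(5 6)
  after f': (1 7 4 2 3)
  after f': (1 3 2 4 7)(5 6)
  after r': (1 6 3 7 2 5)

f' f' f' r'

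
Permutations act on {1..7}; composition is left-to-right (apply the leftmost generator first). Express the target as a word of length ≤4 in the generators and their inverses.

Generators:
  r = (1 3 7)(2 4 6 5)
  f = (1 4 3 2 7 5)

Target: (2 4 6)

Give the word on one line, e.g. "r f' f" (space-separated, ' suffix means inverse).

f f r r

  after f: (1 4 3 2 7 5)
  after f: (1 3 7)(2 5 4)
  after r: (1 7 3)(5 6)
  after r: (2 4 6)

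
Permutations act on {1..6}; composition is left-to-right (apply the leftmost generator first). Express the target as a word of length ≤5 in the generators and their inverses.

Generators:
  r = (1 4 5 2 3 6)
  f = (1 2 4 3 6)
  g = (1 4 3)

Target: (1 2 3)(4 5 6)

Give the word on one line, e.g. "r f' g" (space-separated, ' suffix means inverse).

  after f: (1 2 4 3 6)
  after r': (1 5 4 2)
  after r': (1 4 5)(2 6 3)
  after f': (1 2 3)(4 5 6)

f r' r' f'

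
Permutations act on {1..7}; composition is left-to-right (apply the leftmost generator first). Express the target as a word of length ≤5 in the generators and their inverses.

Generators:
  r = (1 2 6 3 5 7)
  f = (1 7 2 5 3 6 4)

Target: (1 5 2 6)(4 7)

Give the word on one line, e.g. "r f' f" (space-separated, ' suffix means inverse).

  after f': (1 4 6 3 5 2 7)
  after f': (1 6 5 7 4 3 2)
  after r: (1 3 6 7 4 5)
  after r: (1 5 2 6)(4 7)

f' f' r r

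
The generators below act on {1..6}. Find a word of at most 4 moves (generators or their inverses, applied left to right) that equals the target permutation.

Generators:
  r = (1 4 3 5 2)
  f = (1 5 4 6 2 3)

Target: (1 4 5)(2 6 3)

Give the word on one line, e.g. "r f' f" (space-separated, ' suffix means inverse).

  after r: (1 4 3 5 2)
  after f: (1 6 2 5 3 4)
  after r: (1 6)
  after f': (1 4 5)(2 6 3)

r f r f'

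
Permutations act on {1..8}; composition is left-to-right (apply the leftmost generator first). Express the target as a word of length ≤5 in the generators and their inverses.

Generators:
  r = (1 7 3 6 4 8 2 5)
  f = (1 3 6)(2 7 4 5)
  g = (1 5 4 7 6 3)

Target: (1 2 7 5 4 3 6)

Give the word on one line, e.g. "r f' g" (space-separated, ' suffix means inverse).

  after f': (1 6 3)(2 5 4 7)
  after r: (1 4 3 7 5 8 2)
  after g': (1 5 8 2 3 4 6 7)
  after r': (1 2 7 5 4 3 6)

f' r g' r'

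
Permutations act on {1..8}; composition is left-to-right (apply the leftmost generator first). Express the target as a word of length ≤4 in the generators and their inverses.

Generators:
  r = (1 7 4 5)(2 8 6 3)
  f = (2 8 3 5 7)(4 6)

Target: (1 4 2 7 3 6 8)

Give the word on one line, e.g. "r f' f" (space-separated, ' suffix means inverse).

  after f': (2 7 5 3 8)(4 6)
  after r': (1 5 6 7 4 8 3 2)
  after f: (1 7 6 2)(3 8 5 4)
  after r: (1 4 2 7 3 6 8)

f' r' f r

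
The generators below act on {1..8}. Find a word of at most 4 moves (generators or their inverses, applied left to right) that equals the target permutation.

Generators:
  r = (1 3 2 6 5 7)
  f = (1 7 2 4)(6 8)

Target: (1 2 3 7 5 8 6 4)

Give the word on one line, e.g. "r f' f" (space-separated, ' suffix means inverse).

  after r': (1 7 5 6 2 3)
  after f: (1 2 3 7 5 8 6 4)

r' f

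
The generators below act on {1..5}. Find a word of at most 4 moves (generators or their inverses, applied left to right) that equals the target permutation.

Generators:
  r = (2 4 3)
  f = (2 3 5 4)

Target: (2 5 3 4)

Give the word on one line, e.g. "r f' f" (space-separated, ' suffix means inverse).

r' f r

  after r': (2 3 4)
  after f: (2 5 4 3)
  after r: (2 5 3 4)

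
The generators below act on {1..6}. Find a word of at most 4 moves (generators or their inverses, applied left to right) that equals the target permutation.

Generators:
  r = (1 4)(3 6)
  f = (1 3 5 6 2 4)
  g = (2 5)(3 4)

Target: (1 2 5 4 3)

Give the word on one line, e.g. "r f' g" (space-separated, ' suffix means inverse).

f' f' r

  after f': (1 4 2 6 5 3)
  after f': (1 2 5)(3 4 6)
  after r: (1 2 5 4 3)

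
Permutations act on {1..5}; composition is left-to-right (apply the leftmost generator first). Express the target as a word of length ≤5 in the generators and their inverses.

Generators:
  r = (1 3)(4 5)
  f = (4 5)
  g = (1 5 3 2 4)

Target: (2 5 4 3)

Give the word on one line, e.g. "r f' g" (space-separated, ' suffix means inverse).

f r g' g'

  after f: (4 5)
  after r: (1 3)
  after g': (1 5)(2 3 4)
  after g': (2 5 4 3)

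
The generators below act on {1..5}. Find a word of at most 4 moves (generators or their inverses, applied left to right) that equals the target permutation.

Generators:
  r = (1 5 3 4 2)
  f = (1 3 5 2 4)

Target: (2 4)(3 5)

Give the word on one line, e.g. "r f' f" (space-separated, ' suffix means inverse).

r' f' r'

  after r': (1 2 4 3 5)
  after f': (1 5 4)
  after r': (2 4)(3 5)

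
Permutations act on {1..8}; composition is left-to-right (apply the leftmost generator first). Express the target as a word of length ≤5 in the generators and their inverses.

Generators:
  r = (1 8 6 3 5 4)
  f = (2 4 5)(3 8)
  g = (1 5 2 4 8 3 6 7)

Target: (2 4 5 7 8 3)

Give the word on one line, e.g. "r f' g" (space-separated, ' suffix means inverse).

  after f': (2 5 4)(3 8)
  after r: (1 8 5)(2 4)(3 6)
  after g': (1 4 5 7 6 8)
  after r: (3 5 7)
  after f: (2 4 5 7 8 3)

f' r g' r f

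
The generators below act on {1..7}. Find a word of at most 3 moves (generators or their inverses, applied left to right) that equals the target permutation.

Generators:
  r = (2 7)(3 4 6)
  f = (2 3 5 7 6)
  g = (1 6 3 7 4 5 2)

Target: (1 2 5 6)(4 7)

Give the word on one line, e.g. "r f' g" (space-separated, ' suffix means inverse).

g' r' r'

  after g': (1 2 5 4 7 3 6)
  after r': (1 7 6)(2 5 3 4)
  after r': (1 2 5 6)(4 7)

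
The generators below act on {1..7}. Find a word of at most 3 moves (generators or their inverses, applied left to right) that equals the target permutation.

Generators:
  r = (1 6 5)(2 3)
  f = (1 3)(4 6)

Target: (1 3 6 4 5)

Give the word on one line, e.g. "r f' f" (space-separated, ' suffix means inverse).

  after f': (1 3)(4 6)
  after r': (1 2 3 5 6 4)
  after r': (1 3 6 4 5)

f' r' r'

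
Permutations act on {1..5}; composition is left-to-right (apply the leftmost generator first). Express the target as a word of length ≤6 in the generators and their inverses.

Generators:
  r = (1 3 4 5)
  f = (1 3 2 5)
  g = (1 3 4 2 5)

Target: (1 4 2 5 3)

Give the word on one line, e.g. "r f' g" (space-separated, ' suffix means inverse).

r f' r r

  after r: (1 3 4 5)
  after f': (2 3 4)
  after r: (1 3 5)(2 4)
  after r: (1 4 2 5 3)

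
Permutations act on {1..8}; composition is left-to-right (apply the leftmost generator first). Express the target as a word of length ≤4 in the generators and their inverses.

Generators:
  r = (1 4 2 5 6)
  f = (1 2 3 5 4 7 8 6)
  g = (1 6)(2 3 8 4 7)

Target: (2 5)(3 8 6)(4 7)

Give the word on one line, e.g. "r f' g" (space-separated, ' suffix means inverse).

g' g' f' g'

  after g': (1 6)(2 7 4 8 3)
  after g': (2 4 3 7 8)
  after f': (1 6 8)(2 5 3 4)
  after g': (2 5)(3 8 6)(4 7)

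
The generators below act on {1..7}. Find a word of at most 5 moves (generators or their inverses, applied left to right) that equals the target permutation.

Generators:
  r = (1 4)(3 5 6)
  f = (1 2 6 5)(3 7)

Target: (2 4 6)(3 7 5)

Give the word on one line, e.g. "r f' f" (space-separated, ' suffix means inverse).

  after r': (1 4)(3 6 5)
  after r': (3 5 6)
  after r': (1 4)
  after f': (1 4 5 6 2)(3 7)
  after r: (2 4 6)(3 7 5)

r' r' r' f' r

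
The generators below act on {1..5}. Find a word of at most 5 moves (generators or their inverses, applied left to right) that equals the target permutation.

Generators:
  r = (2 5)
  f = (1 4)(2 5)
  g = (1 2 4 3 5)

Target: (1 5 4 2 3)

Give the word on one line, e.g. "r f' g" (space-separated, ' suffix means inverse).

f' g' f

  after f': (1 4)(2 5)
  after g': (1 2 3 4 5)
  after f: (1 5 4 2 3)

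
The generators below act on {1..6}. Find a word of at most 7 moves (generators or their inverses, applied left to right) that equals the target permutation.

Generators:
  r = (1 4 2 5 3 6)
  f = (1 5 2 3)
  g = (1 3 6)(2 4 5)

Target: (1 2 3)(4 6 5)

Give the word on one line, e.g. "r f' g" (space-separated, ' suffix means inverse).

  after g': (1 6 3)(2 5 4)
  after g': (1 3 6)(2 4 5)
  after f': (1 2 4)(3 6)
  after g': (1 5 4 6)
  after f: (1 2 3)(4 6 5)

g' g' f' g' f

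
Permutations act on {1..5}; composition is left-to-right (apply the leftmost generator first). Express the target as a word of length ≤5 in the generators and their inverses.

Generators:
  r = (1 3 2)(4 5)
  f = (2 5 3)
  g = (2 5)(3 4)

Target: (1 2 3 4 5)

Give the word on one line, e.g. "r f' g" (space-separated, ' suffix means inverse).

g' r' r' f

  after g': (2 5)(3 4)
  after r': (1 2 4)(3 5)
  after r': (1 3 4 2 5)
  after f: (1 2 3 4 5)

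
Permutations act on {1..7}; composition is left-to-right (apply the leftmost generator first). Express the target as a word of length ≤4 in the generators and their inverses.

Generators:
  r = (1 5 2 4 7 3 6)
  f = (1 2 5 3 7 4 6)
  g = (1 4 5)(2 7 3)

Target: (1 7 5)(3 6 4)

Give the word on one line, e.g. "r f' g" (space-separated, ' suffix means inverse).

  after r': (1 6 3 7 4 2 5)
  after r': (1 3 4 5 6 7 2)
  after f: (1 7 5)(3 6 4)

r' r' f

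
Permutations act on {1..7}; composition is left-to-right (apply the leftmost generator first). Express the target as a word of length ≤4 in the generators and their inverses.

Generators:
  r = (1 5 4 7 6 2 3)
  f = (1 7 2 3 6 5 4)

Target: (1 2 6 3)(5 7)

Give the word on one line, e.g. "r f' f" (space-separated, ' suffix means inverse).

r' r' f r'

  after r': (1 3 2 6 7 4 5)
  after r': (1 2 7 5 3 6 4)
  after f: (1 3 5 6)(4 7)
  after r': (1 2 6 3)(5 7)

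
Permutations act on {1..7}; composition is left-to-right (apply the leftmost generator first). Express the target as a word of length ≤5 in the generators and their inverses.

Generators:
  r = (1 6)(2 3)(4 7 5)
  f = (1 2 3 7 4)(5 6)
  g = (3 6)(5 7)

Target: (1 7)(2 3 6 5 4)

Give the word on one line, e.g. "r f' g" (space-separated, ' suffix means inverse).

  after r: (1 6)(2 3)(4 7 5)
  after f': (1 5 7 6 4 3)
  after g': (1 7 3)(4 6)
  after g': (1 5 7 6 4 3)
  after r': (1 7)(2 3 6 5 4)

r f' g' g' r'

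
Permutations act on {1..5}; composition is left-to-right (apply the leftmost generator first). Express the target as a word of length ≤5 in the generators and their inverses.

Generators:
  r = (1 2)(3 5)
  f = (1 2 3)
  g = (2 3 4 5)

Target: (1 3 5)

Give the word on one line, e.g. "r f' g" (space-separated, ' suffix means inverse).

r f r r

  after r: (1 2)(3 5)
  after f: (1 3 5)
  after r: (1 5 2)
  after r: (1 3 5)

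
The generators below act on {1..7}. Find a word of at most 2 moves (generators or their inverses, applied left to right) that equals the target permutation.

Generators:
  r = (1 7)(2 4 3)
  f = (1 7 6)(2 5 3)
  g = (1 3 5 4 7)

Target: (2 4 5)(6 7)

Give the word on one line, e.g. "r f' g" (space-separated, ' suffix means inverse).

r f'

  after r: (1 7)(2 4 3)
  after f': (2 4 5)(6 7)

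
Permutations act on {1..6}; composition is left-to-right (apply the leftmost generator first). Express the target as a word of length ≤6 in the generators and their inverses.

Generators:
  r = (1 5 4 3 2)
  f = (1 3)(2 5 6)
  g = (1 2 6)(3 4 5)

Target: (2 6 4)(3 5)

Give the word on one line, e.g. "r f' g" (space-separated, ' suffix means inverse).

  after g': (1 6 2)(3 5 4)
  after f: (1 2 3 6 5 4)
  after g': (2 5 3)(4 6)
  after f': (1 3 6 4 5)
  after f': (2 6 4)(3 5)

g' f g' f' f'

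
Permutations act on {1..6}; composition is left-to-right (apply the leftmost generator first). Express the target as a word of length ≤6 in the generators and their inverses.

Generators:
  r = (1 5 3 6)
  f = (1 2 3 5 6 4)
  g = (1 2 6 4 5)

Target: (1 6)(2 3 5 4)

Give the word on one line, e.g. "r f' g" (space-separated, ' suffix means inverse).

f' f' g f r'

  after f': (1 4 6 5 3 2)
  after f': (1 6 3)(2 4 5)
  after g: (1 4)(2 5 6 3)
  after f: (2 6 5 4)
  after r': (1 6)(2 3 5 4)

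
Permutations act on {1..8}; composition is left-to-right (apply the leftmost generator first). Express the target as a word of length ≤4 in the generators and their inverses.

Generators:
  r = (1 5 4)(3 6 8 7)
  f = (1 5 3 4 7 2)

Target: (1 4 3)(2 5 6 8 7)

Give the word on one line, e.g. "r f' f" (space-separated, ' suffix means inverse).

f r

  after f: (1 5 3 4 7 2)
  after r: (1 4 3)(2 5 6 8 7)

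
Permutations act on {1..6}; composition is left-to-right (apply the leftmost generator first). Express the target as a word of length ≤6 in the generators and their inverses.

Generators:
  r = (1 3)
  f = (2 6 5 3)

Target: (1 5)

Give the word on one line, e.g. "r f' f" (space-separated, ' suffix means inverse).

  after f: (2 6 5 3)
  after r: (1 3 2 6 5)
  after f': (1 5)
  after r': (1 5 3)
  after r': (1 5)

f r f' r' r'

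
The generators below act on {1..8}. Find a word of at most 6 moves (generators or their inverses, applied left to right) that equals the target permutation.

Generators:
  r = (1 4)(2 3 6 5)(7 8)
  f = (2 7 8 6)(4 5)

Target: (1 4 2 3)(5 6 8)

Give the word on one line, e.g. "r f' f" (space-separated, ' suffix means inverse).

r r f r

  after r: (1 4)(2 3 6 5)(7 8)
  after r: (2 6)(3 5)
  after f: (3 4 5)(6 7 8)
  after r: (1 4 2 3)(5 6 8)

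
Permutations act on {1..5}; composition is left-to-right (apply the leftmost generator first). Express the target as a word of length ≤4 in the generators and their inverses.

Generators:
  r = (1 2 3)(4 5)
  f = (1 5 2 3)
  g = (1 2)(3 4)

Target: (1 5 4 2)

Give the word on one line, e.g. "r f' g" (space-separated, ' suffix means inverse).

g r f' f'

  after g: (1 2)(3 4)
  after r: (1 3 5 4)
  after f': (1 2 5 4 3)
  after f': (1 5 4 2)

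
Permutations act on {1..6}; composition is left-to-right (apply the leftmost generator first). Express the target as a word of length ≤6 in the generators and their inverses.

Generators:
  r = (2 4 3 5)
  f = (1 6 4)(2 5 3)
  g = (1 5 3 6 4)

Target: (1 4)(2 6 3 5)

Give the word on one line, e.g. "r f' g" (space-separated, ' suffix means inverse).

g f g g

  after g: (1 5 3 6 4)
  after f: (1 3 4 6)(2 5)
  after g: (1 6 5 2 3)
  after g: (1 4)(2 6 3 5)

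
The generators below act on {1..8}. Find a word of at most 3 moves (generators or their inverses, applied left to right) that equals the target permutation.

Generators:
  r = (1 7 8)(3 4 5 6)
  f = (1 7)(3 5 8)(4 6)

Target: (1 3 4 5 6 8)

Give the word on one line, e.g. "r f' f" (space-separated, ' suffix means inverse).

  after r': (1 8 7)(3 6 5 4)
  after f: (1 3 4 5 6 8)

r' f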